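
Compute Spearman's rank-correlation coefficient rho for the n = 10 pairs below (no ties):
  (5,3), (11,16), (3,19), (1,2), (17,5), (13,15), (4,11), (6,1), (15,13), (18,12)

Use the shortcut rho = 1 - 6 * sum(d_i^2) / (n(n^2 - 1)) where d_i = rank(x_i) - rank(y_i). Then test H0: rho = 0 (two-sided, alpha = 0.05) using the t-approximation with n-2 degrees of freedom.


Step 1: Rank x and y separately (midranks; no ties here).
rank(x): 5->4, 11->6, 3->2, 1->1, 17->9, 13->7, 4->3, 6->5, 15->8, 18->10
rank(y): 3->3, 16->9, 19->10, 2->2, 5->4, 15->8, 11->5, 1->1, 13->7, 12->6
Step 2: d_i = R_x(i) - R_y(i); compute d_i^2.
  (4-3)^2=1, (6-9)^2=9, (2-10)^2=64, (1-2)^2=1, (9-4)^2=25, (7-8)^2=1, (3-5)^2=4, (5-1)^2=16, (8-7)^2=1, (10-6)^2=16
sum(d^2) = 138.
Step 3: rho = 1 - 6*138 / (10*(10^2 - 1)) = 1 - 828/990 = 0.163636.
Step 4: Under H0, t = rho * sqrt((n-2)/(1-rho^2)) = 0.4692 ~ t(8).
Step 5: Two-sided p-value from the t-distribution with 8 df = 0.651477.
Step 6: alpha = 0.05. fail to reject H0.

rho = 0.1636, p = 0.651477, fail to reject H0 at alpha = 0.05.


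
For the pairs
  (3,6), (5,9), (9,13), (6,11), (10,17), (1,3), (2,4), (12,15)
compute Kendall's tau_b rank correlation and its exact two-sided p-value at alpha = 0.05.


Step 1: Enumerate the 28 unordered pairs (i,j) with i<j and classify each by sign(x_j-x_i) * sign(y_j-y_i).
  (1,2):dx=+2,dy=+3->C; (1,3):dx=+6,dy=+7->C; (1,4):dx=+3,dy=+5->C; (1,5):dx=+7,dy=+11->C
  (1,6):dx=-2,dy=-3->C; (1,7):dx=-1,dy=-2->C; (1,8):dx=+9,dy=+9->C; (2,3):dx=+4,dy=+4->C
  (2,4):dx=+1,dy=+2->C; (2,5):dx=+5,dy=+8->C; (2,6):dx=-4,dy=-6->C; (2,7):dx=-3,dy=-5->C
  (2,8):dx=+7,dy=+6->C; (3,4):dx=-3,dy=-2->C; (3,5):dx=+1,dy=+4->C; (3,6):dx=-8,dy=-10->C
  (3,7):dx=-7,dy=-9->C; (3,8):dx=+3,dy=+2->C; (4,5):dx=+4,dy=+6->C; (4,6):dx=-5,dy=-8->C
  (4,7):dx=-4,dy=-7->C; (4,8):dx=+6,dy=+4->C; (5,6):dx=-9,dy=-14->C; (5,7):dx=-8,dy=-13->C
  (5,8):dx=+2,dy=-2->D; (6,7):dx=+1,dy=+1->C; (6,8):dx=+11,dy=+12->C; (7,8):dx=+10,dy=+11->C
Step 2: C = 27, D = 1, total pairs = 28.
Step 3: tau = (C - D)/(n(n-1)/2) = (27 - 1)/28 = 0.928571.
Step 4: Exact two-sided p-value (enumerate n! = 40320 permutations of y under H0): p = 0.000397.
Step 5: alpha = 0.05. reject H0.

tau_b = 0.9286 (C=27, D=1), p = 0.000397, reject H0.


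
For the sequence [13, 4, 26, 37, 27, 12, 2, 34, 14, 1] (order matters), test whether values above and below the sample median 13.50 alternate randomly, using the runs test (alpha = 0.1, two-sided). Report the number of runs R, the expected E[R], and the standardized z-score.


Step 1: Compute median = 13.50; label A = above, B = below.
Labels in order: BBAAABBAAB  (n_A = 5, n_B = 5)
Step 2: Count runs R = 5.
Step 3: Under H0 (random ordering), E[R] = 2*n_A*n_B/(n_A+n_B) + 1 = 2*5*5/10 + 1 = 6.0000.
        Var[R] = 2*n_A*n_B*(2*n_A*n_B - n_A - n_B) / ((n_A+n_B)^2 * (n_A+n_B-1)) = 2000/900 = 2.2222.
        SD[R] = 1.4907.
Step 4: Continuity-corrected z = (R + 0.5 - E[R]) / SD[R] = (5 + 0.5 - 6.0000) / 1.4907 = -0.3354.
Step 5: Two-sided p-value via normal approximation = 2*(1 - Phi(|z|)) = 0.737316.
Step 6: alpha = 0.1. fail to reject H0.

R = 5, z = -0.3354, p = 0.737316, fail to reject H0.


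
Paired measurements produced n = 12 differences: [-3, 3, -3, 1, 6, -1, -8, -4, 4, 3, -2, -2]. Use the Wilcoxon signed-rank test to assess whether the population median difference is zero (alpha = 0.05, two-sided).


Step 1: Drop any zero differences (none here) and take |d_i|.
|d| = [3, 3, 3, 1, 6, 1, 8, 4, 4, 3, 2, 2]
Step 2: Midrank |d_i| (ties get averaged ranks).
ranks: |3|->6.5, |3|->6.5, |3|->6.5, |1|->1.5, |6|->11, |1|->1.5, |8|->12, |4|->9.5, |4|->9.5, |3|->6.5, |2|->3.5, |2|->3.5
Step 3: Attach original signs; sum ranks with positive sign and with negative sign.
W+ = 6.5 + 1.5 + 11 + 9.5 + 6.5 = 35
W- = 6.5 + 6.5 + 1.5 + 12 + 9.5 + 3.5 + 3.5 = 43
(Check: W+ + W- = 78 should equal n(n+1)/2 = 78.)
Step 4: Test statistic W = min(W+, W-) = 35.
Step 5: Ties in |d|, so use the tie-corrected normal approximation.
        E[W] = n(n+1)/4 = 12*13/4 = 39.
        Tie groups: |d|=1 (t=2), |d|=2 (t=2), |d|=3 (t=4), |d|=4 (t=2); sum(t^3 - t) = 78.
        Var[W] = n(n+1)(2n+1)/24 - sum(t^3-t)/48 = 3900/24 - 78/48 = 160.875.
        z = (W - E[W]) / sqrt(Var[W]) = (35 - 39) / 12.6837 = -0.3154.
        Two-sided p = 2*Phi(z) = 0.752483.
Step 6: alpha = 0.05. fail to reject H0.

W+ = 35, W- = 43, W = min = 35, p = 0.752483, fail to reject H0.


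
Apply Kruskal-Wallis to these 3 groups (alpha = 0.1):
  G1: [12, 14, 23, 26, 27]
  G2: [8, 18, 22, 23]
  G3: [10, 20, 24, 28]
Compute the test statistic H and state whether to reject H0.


Step 1: Combine all N = 13 observations and assign midranks.
sorted (value, group, rank): (8,G2,1), (10,G3,2), (12,G1,3), (14,G1,4), (18,G2,5), (20,G3,6), (22,G2,7), (23,G1,8.5), (23,G2,8.5), (24,G3,10), (26,G1,11), (27,G1,12), (28,G3,13)
Step 2: Sum ranks within each group.
R_1 = 38.5 (n_1 = 5)
R_2 = 21.5 (n_2 = 4)
R_3 = 31 (n_3 = 4)
Step 3: H = 12/(N(N+1)) * sum(R_i^2/n_i) - 3(N+1)
     = 12/(13*14) * (38.5^2/5 + 21.5^2/4 + 31^2/4) - 3*14
     = 0.065934 * 652.263 - 42
     = 1.006319.
Step 4: Ties present; correction factor C = 1 - 6/(13^3 - 13) = 0.997253. Corrected H = 1.006319 / 0.997253 = 1.009091.
Step 5: Under H0, H ~ chi^2(2); p-value = 0.603780.
Step 6: alpha = 0.1. fail to reject H0.

H = 1.0091, df = 2, p = 0.603780, fail to reject H0.


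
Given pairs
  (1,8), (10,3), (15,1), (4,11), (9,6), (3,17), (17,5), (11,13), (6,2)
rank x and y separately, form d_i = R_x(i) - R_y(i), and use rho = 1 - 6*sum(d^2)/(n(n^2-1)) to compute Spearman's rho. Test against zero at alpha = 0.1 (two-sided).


Step 1: Rank x and y separately (midranks; no ties here).
rank(x): 1->1, 10->6, 15->8, 4->3, 9->5, 3->2, 17->9, 11->7, 6->4
rank(y): 8->6, 3->3, 1->1, 11->7, 6->5, 17->9, 5->4, 13->8, 2->2
Step 2: d_i = R_x(i) - R_y(i); compute d_i^2.
  (1-6)^2=25, (6-3)^2=9, (8-1)^2=49, (3-7)^2=16, (5-5)^2=0, (2-9)^2=49, (9-4)^2=25, (7-8)^2=1, (4-2)^2=4
sum(d^2) = 178.
Step 3: rho = 1 - 6*178 / (9*(9^2 - 1)) = 1 - 1068/720 = -0.483333.
Step 4: Under H0, t = rho * sqrt((n-2)/(1-rho^2)) = -1.4607 ~ t(7).
Step 5: Two-sided p-value from the t-distribution with 7 df = 0.187470.
Step 6: alpha = 0.1. fail to reject H0.

rho = -0.4833, p = 0.187470, fail to reject H0 at alpha = 0.1.


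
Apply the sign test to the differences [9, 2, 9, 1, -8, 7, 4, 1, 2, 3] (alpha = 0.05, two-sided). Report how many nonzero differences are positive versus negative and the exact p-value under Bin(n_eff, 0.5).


Step 1: Discard zero differences. Original n = 10; n_eff = number of nonzero differences = 10.
Nonzero differences (with sign): +9, +2, +9, +1, -8, +7, +4, +1, +2, +3
Step 2: Count signs: positive = 9, negative = 1.
Step 3: Under H0: P(positive) = 0.5, so the number of positives S ~ Bin(10, 0.5).
Step 4: Two-sided exact p-value = sum of Bin(10,0.5) probabilities at or below the observed probability = 0.021484.
Step 5: alpha = 0.05. reject H0.

n_eff = 10, pos = 9, neg = 1, p = 0.021484, reject H0.


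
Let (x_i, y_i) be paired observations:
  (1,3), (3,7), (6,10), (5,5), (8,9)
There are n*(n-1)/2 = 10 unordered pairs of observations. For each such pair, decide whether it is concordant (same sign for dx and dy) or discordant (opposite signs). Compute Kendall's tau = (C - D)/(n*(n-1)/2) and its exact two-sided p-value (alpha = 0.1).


Step 1: Enumerate the 10 unordered pairs (i,j) with i<j and classify each by sign(x_j-x_i) * sign(y_j-y_i).
  (1,2):dx=+2,dy=+4->C; (1,3):dx=+5,dy=+7->C; (1,4):dx=+4,dy=+2->C; (1,5):dx=+7,dy=+6->C
  (2,3):dx=+3,dy=+3->C; (2,4):dx=+2,dy=-2->D; (2,5):dx=+5,dy=+2->C; (3,4):dx=-1,dy=-5->C
  (3,5):dx=+2,dy=-1->D; (4,5):dx=+3,dy=+4->C
Step 2: C = 8, D = 2, total pairs = 10.
Step 3: tau = (C - D)/(n(n-1)/2) = (8 - 2)/10 = 0.600000.
Step 4: Exact two-sided p-value (enumerate n! = 120 permutations of y under H0): p = 0.233333.
Step 5: alpha = 0.1. fail to reject H0.

tau_b = 0.6000 (C=8, D=2), p = 0.233333, fail to reject H0.


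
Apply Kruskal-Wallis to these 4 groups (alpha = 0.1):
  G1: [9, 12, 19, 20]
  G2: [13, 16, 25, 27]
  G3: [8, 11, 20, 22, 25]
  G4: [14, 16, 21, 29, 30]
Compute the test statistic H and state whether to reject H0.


Step 1: Combine all N = 18 observations and assign midranks.
sorted (value, group, rank): (8,G3,1), (9,G1,2), (11,G3,3), (12,G1,4), (13,G2,5), (14,G4,6), (16,G2,7.5), (16,G4,7.5), (19,G1,9), (20,G1,10.5), (20,G3,10.5), (21,G4,12), (22,G3,13), (25,G2,14.5), (25,G3,14.5), (27,G2,16), (29,G4,17), (30,G4,18)
Step 2: Sum ranks within each group.
R_1 = 25.5 (n_1 = 4)
R_2 = 43 (n_2 = 4)
R_3 = 42 (n_3 = 5)
R_4 = 60.5 (n_4 = 5)
Step 3: H = 12/(N(N+1)) * sum(R_i^2/n_i) - 3(N+1)
     = 12/(18*19) * (25.5^2/4 + 43^2/4 + 42^2/5 + 60.5^2/5) - 3*19
     = 0.035088 * 1709.66 - 57
     = 2.988158.
Step 4: Ties present; correction factor C = 1 - 18/(18^3 - 18) = 0.996904. Corrected H = 2.988158 / 0.996904 = 2.997438.
Step 5: Under H0, H ~ chi^2(3); p-value = 0.392020.
Step 6: alpha = 0.1. fail to reject H0.

H = 2.9974, df = 3, p = 0.392020, fail to reject H0.


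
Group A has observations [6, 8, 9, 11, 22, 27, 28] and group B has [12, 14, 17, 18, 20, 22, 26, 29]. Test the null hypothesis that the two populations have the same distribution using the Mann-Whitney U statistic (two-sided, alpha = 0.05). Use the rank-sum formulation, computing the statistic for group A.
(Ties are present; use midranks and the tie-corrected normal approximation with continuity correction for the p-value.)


Step 1: Combine and sort all 15 observations; assign midranks.
sorted (value, group): (6,X), (8,X), (9,X), (11,X), (12,Y), (14,Y), (17,Y), (18,Y), (20,Y), (22,X), (22,Y), (26,Y), (27,X), (28,X), (29,Y)
ranks: 6->1, 8->2, 9->3, 11->4, 12->5, 14->6, 17->7, 18->8, 20->9, 22->10.5, 22->10.5, 26->12, 27->13, 28->14, 29->15
Step 2: Rank sum for X: R1 = 1 + 2 + 3 + 4 + 10.5 + 13 + 14 = 47.5.
Step 3: U_X = R1 - n1(n1+1)/2 = 47.5 - 7*8/2 = 47.5 - 28 = 19.5.
       U_Y = n1*n2 - U_X = 56 - 19.5 = 36.5.
Step 4: Ties are present, so use the tie-corrected normal approximation (with continuity correction) for the p-value.
Step 5: p-value = 0.354109; compare to alpha = 0.05. fail to reject H0.

U_X = 19.5, p = 0.354109, fail to reject H0 at alpha = 0.05.


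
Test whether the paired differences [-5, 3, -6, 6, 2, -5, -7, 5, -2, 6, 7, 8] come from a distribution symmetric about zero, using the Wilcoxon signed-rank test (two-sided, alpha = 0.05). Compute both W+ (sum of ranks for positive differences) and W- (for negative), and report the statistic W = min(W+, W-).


Step 1: Drop any zero differences (none here) and take |d_i|.
|d| = [5, 3, 6, 6, 2, 5, 7, 5, 2, 6, 7, 8]
Step 2: Midrank |d_i| (ties get averaged ranks).
ranks: |5|->5, |3|->3, |6|->8, |6|->8, |2|->1.5, |5|->5, |7|->10.5, |5|->5, |2|->1.5, |6|->8, |7|->10.5, |8|->12
Step 3: Attach original signs; sum ranks with positive sign and with negative sign.
W+ = 3 + 8 + 1.5 + 5 + 8 + 10.5 + 12 = 48
W- = 5 + 8 + 5 + 10.5 + 1.5 = 30
(Check: W+ + W- = 78 should equal n(n+1)/2 = 78.)
Step 4: Test statistic W = min(W+, W-) = 30.
Step 5: Ties in |d|, so use the tie-corrected normal approximation.
        E[W] = n(n+1)/4 = 12*13/4 = 39.
        Tie groups: |d|=2 (t=2), |d|=5 (t=3), |d|=6 (t=3), |d|=7 (t=2); sum(t^3 - t) = 60.
        Var[W] = n(n+1)(2n+1)/24 - sum(t^3-t)/48 = 3900/24 - 60/48 = 161.25.
        z = (W - E[W]) / sqrt(Var[W]) = (30 - 39) / 12.6984 = -0.7087.
        Two-sided p = 2*Phi(z) = 0.478480.
Step 6: alpha = 0.05. fail to reject H0.

W+ = 48, W- = 30, W = min = 30, p = 0.478480, fail to reject H0.


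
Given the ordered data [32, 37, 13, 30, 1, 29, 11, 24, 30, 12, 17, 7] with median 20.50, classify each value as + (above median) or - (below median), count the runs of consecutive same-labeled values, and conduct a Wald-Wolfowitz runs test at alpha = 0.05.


Step 1: Compute median = 20.50; label A = above, B = below.
Labels in order: AABABABAABBB  (n_A = 6, n_B = 6)
Step 2: Count runs R = 8.
Step 3: Under H0 (random ordering), E[R] = 2*n_A*n_B/(n_A+n_B) + 1 = 2*6*6/12 + 1 = 7.0000.
        Var[R] = 2*n_A*n_B*(2*n_A*n_B - n_A - n_B) / ((n_A+n_B)^2 * (n_A+n_B-1)) = 4320/1584 = 2.7273.
        SD[R] = 1.6514.
Step 4: Continuity-corrected z = (R - 0.5 - E[R]) / SD[R] = (8 - 0.5 - 7.0000) / 1.6514 = 0.3028.
Step 5: Two-sided p-value via normal approximation = 2*(1 - Phi(|z|)) = 0.762069.
Step 6: alpha = 0.05. fail to reject H0.

R = 8, z = 0.3028, p = 0.762069, fail to reject H0.


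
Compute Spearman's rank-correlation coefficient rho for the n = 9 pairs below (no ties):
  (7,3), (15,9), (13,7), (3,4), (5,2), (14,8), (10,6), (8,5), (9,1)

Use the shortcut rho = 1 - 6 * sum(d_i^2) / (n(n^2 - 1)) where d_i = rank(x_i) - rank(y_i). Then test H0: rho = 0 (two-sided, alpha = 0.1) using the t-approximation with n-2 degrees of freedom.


Step 1: Rank x and y separately (midranks; no ties here).
rank(x): 7->3, 15->9, 13->7, 3->1, 5->2, 14->8, 10->6, 8->4, 9->5
rank(y): 3->3, 9->9, 7->7, 4->4, 2->2, 8->8, 6->6, 5->5, 1->1
Step 2: d_i = R_x(i) - R_y(i); compute d_i^2.
  (3-3)^2=0, (9-9)^2=0, (7-7)^2=0, (1-4)^2=9, (2-2)^2=0, (8-8)^2=0, (6-6)^2=0, (4-5)^2=1, (5-1)^2=16
sum(d^2) = 26.
Step 3: rho = 1 - 6*26 / (9*(9^2 - 1)) = 1 - 156/720 = 0.783333.
Step 4: Under H0, t = rho * sqrt((n-2)/(1-rho^2)) = 3.3341 ~ t(7).
Step 5: Two-sided p-value from the t-distribution with 7 df = 0.012520.
Step 6: alpha = 0.1. reject H0.

rho = 0.7833, p = 0.012520, reject H0 at alpha = 0.1.


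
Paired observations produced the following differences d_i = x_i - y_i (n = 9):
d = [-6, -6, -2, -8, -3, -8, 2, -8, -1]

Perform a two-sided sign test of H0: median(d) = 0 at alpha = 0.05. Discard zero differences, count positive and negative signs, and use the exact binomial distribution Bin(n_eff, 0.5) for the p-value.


Step 1: Discard zero differences. Original n = 9; n_eff = number of nonzero differences = 9.
Nonzero differences (with sign): -6, -6, -2, -8, -3, -8, +2, -8, -1
Step 2: Count signs: positive = 1, negative = 8.
Step 3: Under H0: P(positive) = 0.5, so the number of positives S ~ Bin(9, 0.5).
Step 4: Two-sided exact p-value = sum of Bin(9,0.5) probabilities at or below the observed probability = 0.039062.
Step 5: alpha = 0.05. reject H0.

n_eff = 9, pos = 1, neg = 8, p = 0.039062, reject H0.


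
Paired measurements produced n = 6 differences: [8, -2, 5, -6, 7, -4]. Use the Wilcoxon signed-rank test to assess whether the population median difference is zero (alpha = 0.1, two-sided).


Step 1: Drop any zero differences (none here) and take |d_i|.
|d| = [8, 2, 5, 6, 7, 4]
Step 2: Midrank |d_i| (ties get averaged ranks).
ranks: |8|->6, |2|->1, |5|->3, |6|->4, |7|->5, |4|->2
Step 3: Attach original signs; sum ranks with positive sign and with negative sign.
W+ = 6 + 3 + 5 = 14
W- = 1 + 4 + 2 = 7
(Check: W+ + W- = 21 should equal n(n+1)/2 = 21.)
Step 4: Test statistic W = min(W+, W-) = 7.
Step 5: No ties, so the exact null distribution over the 2^6 = 64 sign assignments gives the two-sided p-value = 0.562500.
Step 6: alpha = 0.1. fail to reject H0.

W+ = 14, W- = 7, W = min = 7, p = 0.562500, fail to reject H0.


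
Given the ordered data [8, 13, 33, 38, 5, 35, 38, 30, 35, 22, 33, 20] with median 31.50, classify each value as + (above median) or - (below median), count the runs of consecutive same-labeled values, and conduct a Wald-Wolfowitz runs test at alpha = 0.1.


Step 1: Compute median = 31.50; label A = above, B = below.
Labels in order: BBAABAABABAB  (n_A = 6, n_B = 6)
Step 2: Count runs R = 9.
Step 3: Under H0 (random ordering), E[R] = 2*n_A*n_B/(n_A+n_B) + 1 = 2*6*6/12 + 1 = 7.0000.
        Var[R] = 2*n_A*n_B*(2*n_A*n_B - n_A - n_B) / ((n_A+n_B)^2 * (n_A+n_B-1)) = 4320/1584 = 2.7273.
        SD[R] = 1.6514.
Step 4: Continuity-corrected z = (R - 0.5 - E[R]) / SD[R] = (9 - 0.5 - 7.0000) / 1.6514 = 0.9083.
Step 5: Two-sided p-value via normal approximation = 2*(1 - Phi(|z|)) = 0.363722.
Step 6: alpha = 0.1. fail to reject H0.

R = 9, z = 0.9083, p = 0.363722, fail to reject H0.


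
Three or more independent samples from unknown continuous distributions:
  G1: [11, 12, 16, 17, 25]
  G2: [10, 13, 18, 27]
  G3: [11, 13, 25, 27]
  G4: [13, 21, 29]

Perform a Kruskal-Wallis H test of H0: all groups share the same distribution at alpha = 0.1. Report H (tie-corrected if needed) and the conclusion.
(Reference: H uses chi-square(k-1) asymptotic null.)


Step 1: Combine all N = 16 observations and assign midranks.
sorted (value, group, rank): (10,G2,1), (11,G1,2.5), (11,G3,2.5), (12,G1,4), (13,G2,6), (13,G3,6), (13,G4,6), (16,G1,8), (17,G1,9), (18,G2,10), (21,G4,11), (25,G1,12.5), (25,G3,12.5), (27,G2,14.5), (27,G3,14.5), (29,G4,16)
Step 2: Sum ranks within each group.
R_1 = 36 (n_1 = 5)
R_2 = 31.5 (n_2 = 4)
R_3 = 35.5 (n_3 = 4)
R_4 = 33 (n_4 = 3)
Step 3: H = 12/(N(N+1)) * sum(R_i^2/n_i) - 3(N+1)
     = 12/(16*17) * (36^2/5 + 31.5^2/4 + 35.5^2/4 + 33^2/3) - 3*17
     = 0.044118 * 1185.33 - 51
     = 1.293750.
Step 4: Ties present; correction factor C = 1 - 42/(16^3 - 16) = 0.989706. Corrected H = 1.293750 / 0.989706 = 1.307207.
Step 5: Under H0, H ~ chi^2(3); p-value = 0.727423.
Step 6: alpha = 0.1. fail to reject H0.

H = 1.3072, df = 3, p = 0.727423, fail to reject H0.


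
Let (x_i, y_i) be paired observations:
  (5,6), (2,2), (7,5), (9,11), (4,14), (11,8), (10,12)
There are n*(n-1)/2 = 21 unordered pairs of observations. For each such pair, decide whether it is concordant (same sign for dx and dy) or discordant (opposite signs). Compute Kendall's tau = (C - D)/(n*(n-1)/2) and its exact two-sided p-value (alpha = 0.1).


Step 1: Enumerate the 21 unordered pairs (i,j) with i<j and classify each by sign(x_j-x_i) * sign(y_j-y_i).
  (1,2):dx=-3,dy=-4->C; (1,3):dx=+2,dy=-1->D; (1,4):dx=+4,dy=+5->C; (1,5):dx=-1,dy=+8->D
  (1,6):dx=+6,dy=+2->C; (1,7):dx=+5,dy=+6->C; (2,3):dx=+5,dy=+3->C; (2,4):dx=+7,dy=+9->C
  (2,5):dx=+2,dy=+12->C; (2,6):dx=+9,dy=+6->C; (2,7):dx=+8,dy=+10->C; (3,4):dx=+2,dy=+6->C
  (3,5):dx=-3,dy=+9->D; (3,6):dx=+4,dy=+3->C; (3,7):dx=+3,dy=+7->C; (4,5):dx=-5,dy=+3->D
  (4,6):dx=+2,dy=-3->D; (4,7):dx=+1,dy=+1->C; (5,6):dx=+7,dy=-6->D; (5,7):dx=+6,dy=-2->D
  (6,7):dx=-1,dy=+4->D
Step 2: C = 13, D = 8, total pairs = 21.
Step 3: tau = (C - D)/(n(n-1)/2) = (13 - 8)/21 = 0.238095.
Step 4: Exact two-sided p-value (enumerate n! = 5040 permutations of y under H0): p = 0.561905.
Step 5: alpha = 0.1. fail to reject H0.

tau_b = 0.2381 (C=13, D=8), p = 0.561905, fail to reject H0.


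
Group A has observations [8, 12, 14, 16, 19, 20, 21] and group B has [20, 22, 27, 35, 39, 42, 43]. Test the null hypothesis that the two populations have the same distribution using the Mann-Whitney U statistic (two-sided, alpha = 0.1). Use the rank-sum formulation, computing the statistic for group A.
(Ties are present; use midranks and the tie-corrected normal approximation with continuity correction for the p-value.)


Step 1: Combine and sort all 14 observations; assign midranks.
sorted (value, group): (8,X), (12,X), (14,X), (16,X), (19,X), (20,X), (20,Y), (21,X), (22,Y), (27,Y), (35,Y), (39,Y), (42,Y), (43,Y)
ranks: 8->1, 12->2, 14->3, 16->4, 19->5, 20->6.5, 20->6.5, 21->8, 22->9, 27->10, 35->11, 39->12, 42->13, 43->14
Step 2: Rank sum for X: R1 = 1 + 2 + 3 + 4 + 5 + 6.5 + 8 = 29.5.
Step 3: U_X = R1 - n1(n1+1)/2 = 29.5 - 7*8/2 = 29.5 - 28 = 1.5.
       U_Y = n1*n2 - U_X = 49 - 1.5 = 47.5.
Step 4: Ties are present, so use the tie-corrected normal approximation (with continuity correction) for the p-value.
Step 5: p-value = 0.004001; compare to alpha = 0.1. reject H0.

U_X = 1.5, p = 0.004001, reject H0 at alpha = 0.1.


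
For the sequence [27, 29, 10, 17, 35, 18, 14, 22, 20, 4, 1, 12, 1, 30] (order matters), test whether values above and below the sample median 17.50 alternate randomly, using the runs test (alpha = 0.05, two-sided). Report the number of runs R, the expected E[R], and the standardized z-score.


Step 1: Compute median = 17.50; label A = above, B = below.
Labels in order: AABBAABAABBBBA  (n_A = 7, n_B = 7)
Step 2: Count runs R = 7.
Step 3: Under H0 (random ordering), E[R] = 2*n_A*n_B/(n_A+n_B) + 1 = 2*7*7/14 + 1 = 8.0000.
        Var[R] = 2*n_A*n_B*(2*n_A*n_B - n_A - n_B) / ((n_A+n_B)^2 * (n_A+n_B-1)) = 8232/2548 = 3.2308.
        SD[R] = 1.7974.
Step 4: Continuity-corrected z = (R + 0.5 - E[R]) / SD[R] = (7 + 0.5 - 8.0000) / 1.7974 = -0.2782.
Step 5: Two-sided p-value via normal approximation = 2*(1 - Phi(|z|)) = 0.780879.
Step 6: alpha = 0.05. fail to reject H0.

R = 7, z = -0.2782, p = 0.780879, fail to reject H0.


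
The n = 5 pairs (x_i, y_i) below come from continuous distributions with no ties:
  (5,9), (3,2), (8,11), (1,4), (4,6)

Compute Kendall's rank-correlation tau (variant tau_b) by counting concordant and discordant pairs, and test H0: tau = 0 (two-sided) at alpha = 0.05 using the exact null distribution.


Step 1: Enumerate the 10 unordered pairs (i,j) with i<j and classify each by sign(x_j-x_i) * sign(y_j-y_i).
  (1,2):dx=-2,dy=-7->C; (1,3):dx=+3,dy=+2->C; (1,4):dx=-4,dy=-5->C; (1,5):dx=-1,dy=-3->C
  (2,3):dx=+5,dy=+9->C; (2,4):dx=-2,dy=+2->D; (2,5):dx=+1,dy=+4->C; (3,4):dx=-7,dy=-7->C
  (3,5):dx=-4,dy=-5->C; (4,5):dx=+3,dy=+2->C
Step 2: C = 9, D = 1, total pairs = 10.
Step 3: tau = (C - D)/(n(n-1)/2) = (9 - 1)/10 = 0.800000.
Step 4: Exact two-sided p-value (enumerate n! = 120 permutations of y under H0): p = 0.083333.
Step 5: alpha = 0.05. fail to reject H0.

tau_b = 0.8000 (C=9, D=1), p = 0.083333, fail to reject H0.


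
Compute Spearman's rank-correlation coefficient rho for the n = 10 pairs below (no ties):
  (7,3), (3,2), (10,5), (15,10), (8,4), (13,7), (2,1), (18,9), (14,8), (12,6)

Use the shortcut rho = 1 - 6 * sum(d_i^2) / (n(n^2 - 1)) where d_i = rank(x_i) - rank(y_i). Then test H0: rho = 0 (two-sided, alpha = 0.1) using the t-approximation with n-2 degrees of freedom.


Step 1: Rank x and y separately (midranks; no ties here).
rank(x): 7->3, 3->2, 10->5, 15->9, 8->4, 13->7, 2->1, 18->10, 14->8, 12->6
rank(y): 3->3, 2->2, 5->5, 10->10, 4->4, 7->7, 1->1, 9->9, 8->8, 6->6
Step 2: d_i = R_x(i) - R_y(i); compute d_i^2.
  (3-3)^2=0, (2-2)^2=0, (5-5)^2=0, (9-10)^2=1, (4-4)^2=0, (7-7)^2=0, (1-1)^2=0, (10-9)^2=1, (8-8)^2=0, (6-6)^2=0
sum(d^2) = 2.
Step 3: rho = 1 - 6*2 / (10*(10^2 - 1)) = 1 - 12/990 = 0.987879.
Step 4: Under H0, t = rho * sqrt((n-2)/(1-rho^2)) = 18.0003 ~ t(8).
Step 5: Two-sided p-value from the t-distribution with 8 df = 0.000000.
Step 6: alpha = 0.1. reject H0.

rho = 0.9879, p = 0.000000, reject H0 at alpha = 0.1.


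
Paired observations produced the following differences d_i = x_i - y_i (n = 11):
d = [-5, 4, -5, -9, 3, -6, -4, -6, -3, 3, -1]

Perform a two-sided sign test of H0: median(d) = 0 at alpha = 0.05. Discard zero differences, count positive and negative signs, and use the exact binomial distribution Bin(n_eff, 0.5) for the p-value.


Step 1: Discard zero differences. Original n = 11; n_eff = number of nonzero differences = 11.
Nonzero differences (with sign): -5, +4, -5, -9, +3, -6, -4, -6, -3, +3, -1
Step 2: Count signs: positive = 3, negative = 8.
Step 3: Under H0: P(positive) = 0.5, so the number of positives S ~ Bin(11, 0.5).
Step 4: Two-sided exact p-value = sum of Bin(11,0.5) probabilities at or below the observed probability = 0.226562.
Step 5: alpha = 0.05. fail to reject H0.

n_eff = 11, pos = 3, neg = 8, p = 0.226562, fail to reject H0.


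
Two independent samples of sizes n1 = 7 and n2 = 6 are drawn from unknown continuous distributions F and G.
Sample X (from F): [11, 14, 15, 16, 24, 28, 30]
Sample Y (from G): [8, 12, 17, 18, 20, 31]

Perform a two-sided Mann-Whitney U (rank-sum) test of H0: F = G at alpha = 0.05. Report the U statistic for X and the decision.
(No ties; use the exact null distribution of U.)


Step 1: Combine and sort all 13 observations; assign midranks.
sorted (value, group): (8,Y), (11,X), (12,Y), (14,X), (15,X), (16,X), (17,Y), (18,Y), (20,Y), (24,X), (28,X), (30,X), (31,Y)
ranks: 8->1, 11->2, 12->3, 14->4, 15->5, 16->6, 17->7, 18->8, 20->9, 24->10, 28->11, 30->12, 31->13
Step 2: Rank sum for X: R1 = 2 + 4 + 5 + 6 + 10 + 11 + 12 = 50.
Step 3: U_X = R1 - n1(n1+1)/2 = 50 - 7*8/2 = 50 - 28 = 22.
       U_Y = n1*n2 - U_X = 42 - 22 = 20.
Step 4: No ties, so the exact null distribution of U (based on enumerating the C(13,7) = 1716 equally likely rank assignments) gives the two-sided p-value.
Step 5: p-value = 0.945221; compare to alpha = 0.05. fail to reject H0.

U_X = 22, p = 0.945221, fail to reject H0 at alpha = 0.05.


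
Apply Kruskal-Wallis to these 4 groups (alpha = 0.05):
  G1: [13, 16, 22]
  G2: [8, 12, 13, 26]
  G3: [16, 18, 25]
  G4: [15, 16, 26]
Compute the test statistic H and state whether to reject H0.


Step 1: Combine all N = 13 observations and assign midranks.
sorted (value, group, rank): (8,G2,1), (12,G2,2), (13,G1,3.5), (13,G2,3.5), (15,G4,5), (16,G1,7), (16,G3,7), (16,G4,7), (18,G3,9), (22,G1,10), (25,G3,11), (26,G2,12.5), (26,G4,12.5)
Step 2: Sum ranks within each group.
R_1 = 20.5 (n_1 = 3)
R_2 = 19 (n_2 = 4)
R_3 = 27 (n_3 = 3)
R_4 = 24.5 (n_4 = 3)
Step 3: H = 12/(N(N+1)) * sum(R_i^2/n_i) - 3(N+1)
     = 12/(13*14) * (20.5^2/3 + 19^2/4 + 27^2/3 + 24.5^2/3) - 3*14
     = 0.065934 * 673.417 - 42
     = 2.401099.
Step 4: Ties present; correction factor C = 1 - 36/(13^3 - 13) = 0.983516. Corrected H = 2.401099 / 0.983516 = 2.441341.
Step 5: Under H0, H ~ chi^2(3); p-value = 0.485985.
Step 6: alpha = 0.05. fail to reject H0.

H = 2.4413, df = 3, p = 0.485985, fail to reject H0.


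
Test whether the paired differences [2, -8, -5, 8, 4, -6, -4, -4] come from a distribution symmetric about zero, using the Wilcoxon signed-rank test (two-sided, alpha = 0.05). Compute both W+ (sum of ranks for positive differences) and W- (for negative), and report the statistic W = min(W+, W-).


Step 1: Drop any zero differences (none here) and take |d_i|.
|d| = [2, 8, 5, 8, 4, 6, 4, 4]
Step 2: Midrank |d_i| (ties get averaged ranks).
ranks: |2|->1, |8|->7.5, |5|->5, |8|->7.5, |4|->3, |6|->6, |4|->3, |4|->3
Step 3: Attach original signs; sum ranks with positive sign and with negative sign.
W+ = 1 + 7.5 + 3 = 11.5
W- = 7.5 + 5 + 6 + 3 + 3 = 24.5
(Check: W+ + W- = 36 should equal n(n+1)/2 = 36.)
Step 4: Test statistic W = min(W+, W-) = 11.5.
Step 5: Ties in |d|, so use the tie-corrected normal approximation.
        E[W] = n(n+1)/4 = 8*9/4 = 18.
        Tie groups: |d|=4 (t=3), |d|=8 (t=2); sum(t^3 - t) = 30.
        Var[W] = n(n+1)(2n+1)/24 - sum(t^3-t)/48 = 1224/24 - 30/48 = 50.375.
        z = (W - E[W]) / sqrt(Var[W]) = (11.5 - 18) / 7.0975 = -0.9158.
        Two-sided p = 2*Phi(z) = 0.359766.
Step 6: alpha = 0.05. fail to reject H0.

W+ = 11.5, W- = 24.5, W = min = 11.5, p = 0.359766, fail to reject H0.


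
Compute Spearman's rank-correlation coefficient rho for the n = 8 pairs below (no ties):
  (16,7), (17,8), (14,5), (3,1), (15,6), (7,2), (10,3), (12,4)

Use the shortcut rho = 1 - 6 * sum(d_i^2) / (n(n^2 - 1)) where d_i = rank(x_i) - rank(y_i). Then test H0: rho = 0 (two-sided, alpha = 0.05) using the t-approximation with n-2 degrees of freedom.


Step 1: Rank x and y separately (midranks; no ties here).
rank(x): 16->7, 17->8, 14->5, 3->1, 15->6, 7->2, 10->3, 12->4
rank(y): 7->7, 8->8, 5->5, 1->1, 6->6, 2->2, 3->3, 4->4
Step 2: d_i = R_x(i) - R_y(i); compute d_i^2.
  (7-7)^2=0, (8-8)^2=0, (5-5)^2=0, (1-1)^2=0, (6-6)^2=0, (2-2)^2=0, (3-3)^2=0, (4-4)^2=0
sum(d^2) = 0.
Step 3: rho = 1 - 6*0 / (8*(8^2 - 1)) = 1 - 0/504 = 1.000000.
Step 5: Two-sided p-value from the t-distribution with 6 df = 0.000000.
Step 6: alpha = 0.05. reject H0.

rho = 1.0000, p = 0.000000, reject H0 at alpha = 0.05.


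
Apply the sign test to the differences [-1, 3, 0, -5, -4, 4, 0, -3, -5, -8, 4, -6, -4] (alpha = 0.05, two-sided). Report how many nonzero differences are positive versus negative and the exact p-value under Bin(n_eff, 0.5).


Step 1: Discard zero differences. Original n = 13; n_eff = number of nonzero differences = 11.
Nonzero differences (with sign): -1, +3, -5, -4, +4, -3, -5, -8, +4, -6, -4
Step 2: Count signs: positive = 3, negative = 8.
Step 3: Under H0: P(positive) = 0.5, so the number of positives S ~ Bin(11, 0.5).
Step 4: Two-sided exact p-value = sum of Bin(11,0.5) probabilities at or below the observed probability = 0.226562.
Step 5: alpha = 0.05. fail to reject H0.

n_eff = 11, pos = 3, neg = 8, p = 0.226562, fail to reject H0.


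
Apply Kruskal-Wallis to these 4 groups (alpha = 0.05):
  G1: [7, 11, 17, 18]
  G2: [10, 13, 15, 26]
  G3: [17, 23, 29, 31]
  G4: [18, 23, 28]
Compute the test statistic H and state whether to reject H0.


Step 1: Combine all N = 15 observations and assign midranks.
sorted (value, group, rank): (7,G1,1), (10,G2,2), (11,G1,3), (13,G2,4), (15,G2,5), (17,G1,6.5), (17,G3,6.5), (18,G1,8.5), (18,G4,8.5), (23,G3,10.5), (23,G4,10.5), (26,G2,12), (28,G4,13), (29,G3,14), (31,G3,15)
Step 2: Sum ranks within each group.
R_1 = 19 (n_1 = 4)
R_2 = 23 (n_2 = 4)
R_3 = 46 (n_3 = 4)
R_4 = 32 (n_4 = 3)
Step 3: H = 12/(N(N+1)) * sum(R_i^2/n_i) - 3(N+1)
     = 12/(15*16) * (19^2/4 + 23^2/4 + 46^2/4 + 32^2/3) - 3*16
     = 0.050000 * 1092.83 - 48
     = 6.641667.
Step 4: Ties present; correction factor C = 1 - 18/(15^3 - 15) = 0.994643. Corrected H = 6.641667 / 0.994643 = 6.677439.
Step 5: Under H0, H ~ chi^2(3); p-value = 0.082921.
Step 6: alpha = 0.05. fail to reject H0.

H = 6.6774, df = 3, p = 0.082921, fail to reject H0.


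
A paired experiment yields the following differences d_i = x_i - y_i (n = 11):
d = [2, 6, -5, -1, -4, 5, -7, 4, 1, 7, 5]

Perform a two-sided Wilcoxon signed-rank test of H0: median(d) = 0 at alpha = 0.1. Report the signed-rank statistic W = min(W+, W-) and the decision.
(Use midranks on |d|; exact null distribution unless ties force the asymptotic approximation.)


Step 1: Drop any zero differences (none here) and take |d_i|.
|d| = [2, 6, 5, 1, 4, 5, 7, 4, 1, 7, 5]
Step 2: Midrank |d_i| (ties get averaged ranks).
ranks: |2|->3, |6|->9, |5|->7, |1|->1.5, |4|->4.5, |5|->7, |7|->10.5, |4|->4.5, |1|->1.5, |7|->10.5, |5|->7
Step 3: Attach original signs; sum ranks with positive sign and with negative sign.
W+ = 3 + 9 + 7 + 4.5 + 1.5 + 10.5 + 7 = 42.5
W- = 7 + 1.5 + 4.5 + 10.5 = 23.5
(Check: W+ + W- = 66 should equal n(n+1)/2 = 66.)
Step 4: Test statistic W = min(W+, W-) = 23.5.
Step 5: Ties in |d|, so use the tie-corrected normal approximation.
        E[W] = n(n+1)/4 = 11*12/4 = 33.
        Tie groups: |d|=1 (t=2), |d|=4 (t=2), |d|=5 (t=3), |d|=7 (t=2); sum(t^3 - t) = 42.
        Var[W] = n(n+1)(2n+1)/24 - sum(t^3-t)/48 = 3036/24 - 42/48 = 125.625.
        z = (W - E[W]) / sqrt(Var[W]) = (23.5 - 33) / 11.2083 = -0.8476.
        Two-sided p = 2*Phi(z) = 0.396667.
Step 6: alpha = 0.1. fail to reject H0.

W+ = 42.5, W- = 23.5, W = min = 23.5, p = 0.396667, fail to reject H0.


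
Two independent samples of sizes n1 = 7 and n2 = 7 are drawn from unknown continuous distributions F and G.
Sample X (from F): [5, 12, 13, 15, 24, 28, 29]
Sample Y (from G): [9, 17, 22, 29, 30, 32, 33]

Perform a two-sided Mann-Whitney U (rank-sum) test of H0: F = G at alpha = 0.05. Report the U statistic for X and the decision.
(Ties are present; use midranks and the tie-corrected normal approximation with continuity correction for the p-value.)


Step 1: Combine and sort all 14 observations; assign midranks.
sorted (value, group): (5,X), (9,Y), (12,X), (13,X), (15,X), (17,Y), (22,Y), (24,X), (28,X), (29,X), (29,Y), (30,Y), (32,Y), (33,Y)
ranks: 5->1, 9->2, 12->3, 13->4, 15->5, 17->6, 22->7, 24->8, 28->9, 29->10.5, 29->10.5, 30->12, 32->13, 33->14
Step 2: Rank sum for X: R1 = 1 + 3 + 4 + 5 + 8 + 9 + 10.5 = 40.5.
Step 3: U_X = R1 - n1(n1+1)/2 = 40.5 - 7*8/2 = 40.5 - 28 = 12.5.
       U_Y = n1*n2 - U_X = 49 - 12.5 = 36.5.
Step 4: Ties are present, so use the tie-corrected normal approximation (with continuity correction) for the p-value.
Step 5: p-value = 0.141282; compare to alpha = 0.05. fail to reject H0.

U_X = 12.5, p = 0.141282, fail to reject H0 at alpha = 0.05.


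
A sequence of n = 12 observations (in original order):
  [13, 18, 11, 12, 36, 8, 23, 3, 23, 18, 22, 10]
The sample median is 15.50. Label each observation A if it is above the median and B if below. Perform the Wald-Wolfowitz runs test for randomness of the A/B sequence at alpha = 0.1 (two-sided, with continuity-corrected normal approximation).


Step 1: Compute median = 15.50; label A = above, B = below.
Labels in order: BABBABABAAAB  (n_A = 6, n_B = 6)
Step 2: Count runs R = 9.
Step 3: Under H0 (random ordering), E[R] = 2*n_A*n_B/(n_A+n_B) + 1 = 2*6*6/12 + 1 = 7.0000.
        Var[R] = 2*n_A*n_B*(2*n_A*n_B - n_A - n_B) / ((n_A+n_B)^2 * (n_A+n_B-1)) = 4320/1584 = 2.7273.
        SD[R] = 1.6514.
Step 4: Continuity-corrected z = (R - 0.5 - E[R]) / SD[R] = (9 - 0.5 - 7.0000) / 1.6514 = 0.9083.
Step 5: Two-sided p-value via normal approximation = 2*(1 - Phi(|z|)) = 0.363722.
Step 6: alpha = 0.1. fail to reject H0.

R = 9, z = 0.9083, p = 0.363722, fail to reject H0.


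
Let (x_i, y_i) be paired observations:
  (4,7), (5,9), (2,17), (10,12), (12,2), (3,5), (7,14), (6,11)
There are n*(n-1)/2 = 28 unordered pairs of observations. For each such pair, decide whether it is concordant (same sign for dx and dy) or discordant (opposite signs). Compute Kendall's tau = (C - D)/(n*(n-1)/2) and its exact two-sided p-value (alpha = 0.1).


Step 1: Enumerate the 28 unordered pairs (i,j) with i<j and classify each by sign(x_j-x_i) * sign(y_j-y_i).
  (1,2):dx=+1,dy=+2->C; (1,3):dx=-2,dy=+10->D; (1,4):dx=+6,dy=+5->C; (1,5):dx=+8,dy=-5->D
  (1,6):dx=-1,dy=-2->C; (1,7):dx=+3,dy=+7->C; (1,8):dx=+2,dy=+4->C; (2,3):dx=-3,dy=+8->D
  (2,4):dx=+5,dy=+3->C; (2,5):dx=+7,dy=-7->D; (2,6):dx=-2,dy=-4->C; (2,7):dx=+2,dy=+5->C
  (2,8):dx=+1,dy=+2->C; (3,4):dx=+8,dy=-5->D; (3,5):dx=+10,dy=-15->D; (3,6):dx=+1,dy=-12->D
  (3,7):dx=+5,dy=-3->D; (3,8):dx=+4,dy=-6->D; (4,5):dx=+2,dy=-10->D; (4,6):dx=-7,dy=-7->C
  (4,7):dx=-3,dy=+2->D; (4,8):dx=-4,dy=-1->C; (5,6):dx=-9,dy=+3->D; (5,7):dx=-5,dy=+12->D
  (5,8):dx=-6,dy=+9->D; (6,7):dx=+4,dy=+9->C; (6,8):dx=+3,dy=+6->C; (7,8):dx=-1,dy=-3->C
Step 2: C = 14, D = 14, total pairs = 28.
Step 3: tau = (C - D)/(n(n-1)/2) = (14 - 14)/28 = 0.000000.
Step 4: Exact two-sided p-value (enumerate n! = 40320 permutations of y under H0): p = 1.000000.
Step 5: alpha = 0.1. fail to reject H0.

tau_b = 0.0000 (C=14, D=14), p = 1.000000, fail to reject H0.


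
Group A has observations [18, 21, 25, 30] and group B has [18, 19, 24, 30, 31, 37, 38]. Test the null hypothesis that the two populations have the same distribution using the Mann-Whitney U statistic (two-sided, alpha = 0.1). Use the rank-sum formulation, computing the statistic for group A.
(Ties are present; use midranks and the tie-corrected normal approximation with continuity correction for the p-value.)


Step 1: Combine and sort all 11 observations; assign midranks.
sorted (value, group): (18,X), (18,Y), (19,Y), (21,X), (24,Y), (25,X), (30,X), (30,Y), (31,Y), (37,Y), (38,Y)
ranks: 18->1.5, 18->1.5, 19->3, 21->4, 24->5, 25->6, 30->7.5, 30->7.5, 31->9, 37->10, 38->11
Step 2: Rank sum for X: R1 = 1.5 + 4 + 6 + 7.5 = 19.
Step 3: U_X = R1 - n1(n1+1)/2 = 19 - 4*5/2 = 19 - 10 = 9.
       U_Y = n1*n2 - U_X = 28 - 9 = 19.
Step 4: Ties are present, so use the tie-corrected normal approximation (with continuity correction) for the p-value.
Step 5: p-value = 0.392932; compare to alpha = 0.1. fail to reject H0.

U_X = 9, p = 0.392932, fail to reject H0 at alpha = 0.1.


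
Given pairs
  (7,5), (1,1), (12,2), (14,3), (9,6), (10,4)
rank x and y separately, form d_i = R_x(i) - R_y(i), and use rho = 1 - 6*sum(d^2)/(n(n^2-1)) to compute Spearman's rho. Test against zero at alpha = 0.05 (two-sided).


Step 1: Rank x and y separately (midranks; no ties here).
rank(x): 7->2, 1->1, 12->5, 14->6, 9->3, 10->4
rank(y): 5->5, 1->1, 2->2, 3->3, 6->6, 4->4
Step 2: d_i = R_x(i) - R_y(i); compute d_i^2.
  (2-5)^2=9, (1-1)^2=0, (5-2)^2=9, (6-3)^2=9, (3-6)^2=9, (4-4)^2=0
sum(d^2) = 36.
Step 3: rho = 1 - 6*36 / (6*(6^2 - 1)) = 1 - 216/210 = -0.028571.
Step 4: Under H0, t = rho * sqrt((n-2)/(1-rho^2)) = -0.0572 ~ t(4).
Step 5: Two-sided p-value from the t-distribution with 4 df = 0.957155.
Step 6: alpha = 0.05. fail to reject H0.

rho = -0.0286, p = 0.957155, fail to reject H0 at alpha = 0.05.


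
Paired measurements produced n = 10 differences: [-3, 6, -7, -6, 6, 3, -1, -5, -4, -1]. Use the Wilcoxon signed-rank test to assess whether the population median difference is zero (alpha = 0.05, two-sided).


Step 1: Drop any zero differences (none here) and take |d_i|.
|d| = [3, 6, 7, 6, 6, 3, 1, 5, 4, 1]
Step 2: Midrank |d_i| (ties get averaged ranks).
ranks: |3|->3.5, |6|->8, |7|->10, |6|->8, |6|->8, |3|->3.5, |1|->1.5, |5|->6, |4|->5, |1|->1.5
Step 3: Attach original signs; sum ranks with positive sign and with negative sign.
W+ = 8 + 8 + 3.5 = 19.5
W- = 3.5 + 10 + 8 + 1.5 + 6 + 5 + 1.5 = 35.5
(Check: W+ + W- = 55 should equal n(n+1)/2 = 55.)
Step 4: Test statistic W = min(W+, W-) = 19.5.
Step 5: Ties in |d|, so use the tie-corrected normal approximation.
        E[W] = n(n+1)/4 = 10*11/4 = 27.5.
        Tie groups: |d|=1 (t=2), |d|=3 (t=2), |d|=6 (t=3); sum(t^3 - t) = 36.
        Var[W] = n(n+1)(2n+1)/24 - sum(t^3-t)/48 = 2310/24 - 36/48 = 95.5.
        z = (W - E[W]) / sqrt(Var[W]) = (19.5 - 27.5) / 9.7724 = -0.8186.
        Two-sided p = 2*Phi(z) = 0.412997.
Step 6: alpha = 0.05. fail to reject H0.

W+ = 19.5, W- = 35.5, W = min = 19.5, p = 0.412997, fail to reject H0.


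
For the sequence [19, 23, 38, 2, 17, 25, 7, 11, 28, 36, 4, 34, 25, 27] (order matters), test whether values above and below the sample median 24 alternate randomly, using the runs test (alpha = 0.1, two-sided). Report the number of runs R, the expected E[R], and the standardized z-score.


Step 1: Compute median = 24; label A = above, B = below.
Labels in order: BBABBABBAABAAA  (n_A = 7, n_B = 7)
Step 2: Count runs R = 8.
Step 3: Under H0 (random ordering), E[R] = 2*n_A*n_B/(n_A+n_B) + 1 = 2*7*7/14 + 1 = 8.0000.
        Var[R] = 2*n_A*n_B*(2*n_A*n_B - n_A - n_B) / ((n_A+n_B)^2 * (n_A+n_B-1)) = 8232/2548 = 3.2308.
        SD[R] = 1.7974.
Step 4: R = E[R], so z = 0 with no continuity correction.
Step 5: Two-sided p-value via normal approximation = 2*(1 - Phi(|z|)) = 1.000000.
Step 6: alpha = 0.1. fail to reject H0.

R = 8, z = 0.0000, p = 1.000000, fail to reject H0.


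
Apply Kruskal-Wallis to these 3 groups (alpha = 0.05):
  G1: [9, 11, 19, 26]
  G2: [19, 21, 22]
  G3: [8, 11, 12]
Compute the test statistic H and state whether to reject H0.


Step 1: Combine all N = 10 observations and assign midranks.
sorted (value, group, rank): (8,G3,1), (9,G1,2), (11,G1,3.5), (11,G3,3.5), (12,G3,5), (19,G1,6.5), (19,G2,6.5), (21,G2,8), (22,G2,9), (26,G1,10)
Step 2: Sum ranks within each group.
R_1 = 22 (n_1 = 4)
R_2 = 23.5 (n_2 = 3)
R_3 = 9.5 (n_3 = 3)
Step 3: H = 12/(N(N+1)) * sum(R_i^2/n_i) - 3(N+1)
     = 12/(10*11) * (22^2/4 + 23.5^2/3 + 9.5^2/3) - 3*11
     = 0.109091 * 335.167 - 33
     = 3.563636.
Step 4: Ties present; correction factor C = 1 - 12/(10^3 - 10) = 0.987879. Corrected H = 3.563636 / 0.987879 = 3.607362.
Step 5: Under H0, H ~ chi^2(2); p-value = 0.164692.
Step 6: alpha = 0.05. fail to reject H0.

H = 3.6074, df = 2, p = 0.164692, fail to reject H0.


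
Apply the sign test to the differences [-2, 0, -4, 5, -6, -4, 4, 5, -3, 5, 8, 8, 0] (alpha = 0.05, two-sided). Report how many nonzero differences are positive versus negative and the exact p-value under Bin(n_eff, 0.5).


Step 1: Discard zero differences. Original n = 13; n_eff = number of nonzero differences = 11.
Nonzero differences (with sign): -2, -4, +5, -6, -4, +4, +5, -3, +5, +8, +8
Step 2: Count signs: positive = 6, negative = 5.
Step 3: Under H0: P(positive) = 0.5, so the number of positives S ~ Bin(11, 0.5).
Step 4: Two-sided exact p-value = sum of Bin(11,0.5) probabilities at or below the observed probability = 1.000000.
Step 5: alpha = 0.05. fail to reject H0.

n_eff = 11, pos = 6, neg = 5, p = 1.000000, fail to reject H0.


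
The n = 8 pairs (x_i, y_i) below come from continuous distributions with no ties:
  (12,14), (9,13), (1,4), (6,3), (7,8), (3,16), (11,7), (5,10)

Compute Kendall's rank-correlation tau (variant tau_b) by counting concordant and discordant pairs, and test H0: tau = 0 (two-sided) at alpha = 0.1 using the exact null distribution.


Step 1: Enumerate the 28 unordered pairs (i,j) with i<j and classify each by sign(x_j-x_i) * sign(y_j-y_i).
  (1,2):dx=-3,dy=-1->C; (1,3):dx=-11,dy=-10->C; (1,4):dx=-6,dy=-11->C; (1,5):dx=-5,dy=-6->C
  (1,6):dx=-9,dy=+2->D; (1,7):dx=-1,dy=-7->C; (1,8):dx=-7,dy=-4->C; (2,3):dx=-8,dy=-9->C
  (2,4):dx=-3,dy=-10->C; (2,5):dx=-2,dy=-5->C; (2,6):dx=-6,dy=+3->D; (2,7):dx=+2,dy=-6->D
  (2,8):dx=-4,dy=-3->C; (3,4):dx=+5,dy=-1->D; (3,5):dx=+6,dy=+4->C; (3,6):dx=+2,dy=+12->C
  (3,7):dx=+10,dy=+3->C; (3,8):dx=+4,dy=+6->C; (4,5):dx=+1,dy=+5->C; (4,6):dx=-3,dy=+13->D
  (4,7):dx=+5,dy=+4->C; (4,8):dx=-1,dy=+7->D; (5,6):dx=-4,dy=+8->D; (5,7):dx=+4,dy=-1->D
  (5,8):dx=-2,dy=+2->D; (6,7):dx=+8,dy=-9->D; (6,8):dx=+2,dy=-6->D; (7,8):dx=-6,dy=+3->D
Step 2: C = 16, D = 12, total pairs = 28.
Step 3: tau = (C - D)/(n(n-1)/2) = (16 - 12)/28 = 0.142857.
Step 4: Exact two-sided p-value (enumerate n! = 40320 permutations of y under H0): p = 0.719544.
Step 5: alpha = 0.1. fail to reject H0.

tau_b = 0.1429 (C=16, D=12), p = 0.719544, fail to reject H0.
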